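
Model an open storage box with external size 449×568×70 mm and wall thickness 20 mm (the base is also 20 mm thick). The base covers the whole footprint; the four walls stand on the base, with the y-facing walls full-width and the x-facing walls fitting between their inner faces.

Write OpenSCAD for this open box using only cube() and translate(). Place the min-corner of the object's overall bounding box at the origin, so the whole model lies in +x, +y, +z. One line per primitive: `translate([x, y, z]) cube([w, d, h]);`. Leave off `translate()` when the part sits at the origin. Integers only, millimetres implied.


cube([449, 568, 20]);
translate([0, 0, 20]) cube([449, 20, 50]);
translate([0, 548, 20]) cube([449, 20, 50]);
translate([0, 20, 20]) cube([20, 528, 50]);
translate([429, 20, 20]) cube([20, 528, 50]);


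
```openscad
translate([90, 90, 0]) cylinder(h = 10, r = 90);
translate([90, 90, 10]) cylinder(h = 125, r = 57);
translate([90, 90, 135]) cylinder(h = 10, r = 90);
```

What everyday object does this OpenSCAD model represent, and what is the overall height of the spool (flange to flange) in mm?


A spool. The overall height is 145 mm.

Three coaxial cylinders, large–small–large — a spool. Two 10 mm flanges and a 125 mm core give 10 + 125 + 10 = 145 mm.


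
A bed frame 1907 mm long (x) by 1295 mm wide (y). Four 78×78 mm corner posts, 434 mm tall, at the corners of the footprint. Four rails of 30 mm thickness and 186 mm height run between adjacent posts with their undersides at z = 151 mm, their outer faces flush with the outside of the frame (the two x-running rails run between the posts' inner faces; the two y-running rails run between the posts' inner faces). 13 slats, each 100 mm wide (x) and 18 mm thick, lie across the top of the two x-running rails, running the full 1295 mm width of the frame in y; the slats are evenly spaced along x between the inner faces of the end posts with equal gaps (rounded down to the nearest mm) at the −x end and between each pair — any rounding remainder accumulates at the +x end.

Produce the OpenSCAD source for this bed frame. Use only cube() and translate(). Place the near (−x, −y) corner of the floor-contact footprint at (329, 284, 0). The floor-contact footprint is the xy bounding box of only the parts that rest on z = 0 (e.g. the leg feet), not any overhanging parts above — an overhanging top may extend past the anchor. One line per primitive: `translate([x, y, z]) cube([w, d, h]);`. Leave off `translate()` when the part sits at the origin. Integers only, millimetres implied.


// slat z = rail_z + rail_h = 151 + 186 = 337
// slat gap = ⌊(1751 − 13·100) / 14⌋ = 32
translate([329, 284, 0]) cube([78, 78, 434]);
translate([329, 1501, 0]) cube([78, 78, 434]);
translate([2158, 284, 0]) cube([78, 78, 434]);
translate([2158, 1501, 0]) cube([78, 78, 434]);
translate([407, 284, 151]) cube([1751, 30, 186]);
translate([407, 1549, 151]) cube([1751, 30, 186]);
translate([329, 362, 151]) cube([30, 1139, 186]);
translate([2206, 362, 151]) cube([30, 1139, 186]);
translate([439, 284, 337]) cube([100, 1295, 18]);
translate([571, 284, 337]) cube([100, 1295, 18]);
translate([703, 284, 337]) cube([100, 1295, 18]);
translate([835, 284, 337]) cube([100, 1295, 18]);
translate([967, 284, 337]) cube([100, 1295, 18]);
translate([1099, 284, 337]) cube([100, 1295, 18]);
translate([1231, 284, 337]) cube([100, 1295, 18]);
translate([1363, 284, 337]) cube([100, 1295, 18]);
translate([1495, 284, 337]) cube([100, 1295, 18]);
translate([1627, 284, 337]) cube([100, 1295, 18]);
translate([1759, 284, 337]) cube([100, 1295, 18]);
translate([1891, 284, 337]) cube([100, 1295, 18]);
translate([2023, 284, 337]) cube([100, 1295, 18]);


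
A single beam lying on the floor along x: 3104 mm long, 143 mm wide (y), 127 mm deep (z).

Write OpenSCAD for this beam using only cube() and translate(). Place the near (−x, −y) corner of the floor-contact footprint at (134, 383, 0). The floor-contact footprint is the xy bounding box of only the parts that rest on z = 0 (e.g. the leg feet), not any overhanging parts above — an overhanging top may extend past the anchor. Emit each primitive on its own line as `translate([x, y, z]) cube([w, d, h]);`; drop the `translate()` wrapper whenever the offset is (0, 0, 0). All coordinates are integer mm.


translate([134, 383, 0]) cube([3104, 143, 127]);


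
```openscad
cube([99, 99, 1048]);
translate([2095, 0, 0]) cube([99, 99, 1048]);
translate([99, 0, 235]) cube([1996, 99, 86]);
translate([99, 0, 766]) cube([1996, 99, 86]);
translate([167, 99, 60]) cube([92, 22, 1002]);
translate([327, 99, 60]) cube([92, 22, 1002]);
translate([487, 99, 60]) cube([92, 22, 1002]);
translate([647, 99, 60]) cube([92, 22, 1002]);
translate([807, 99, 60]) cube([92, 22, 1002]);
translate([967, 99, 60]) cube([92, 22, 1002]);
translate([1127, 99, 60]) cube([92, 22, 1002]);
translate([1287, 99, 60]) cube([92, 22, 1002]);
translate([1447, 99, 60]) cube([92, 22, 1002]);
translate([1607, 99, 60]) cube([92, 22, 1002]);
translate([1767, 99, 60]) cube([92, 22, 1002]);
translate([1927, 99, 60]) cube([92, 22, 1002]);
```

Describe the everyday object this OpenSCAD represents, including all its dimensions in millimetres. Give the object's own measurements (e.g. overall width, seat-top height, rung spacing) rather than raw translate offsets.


A fence section. Two 99×99 mm posts, 1048 mm tall, stand on the floor with a clear span of 1996 mm between their inner faces. Two horizontal rails of 99×86 mm section span the gap between the posts with their undersides at z = 235 mm and z = 766 mm, flush with the posts' −y face. 12 pickets, each 92 mm wide, 22 mm thick and 1002 mm tall, are fixed to the +y face of the rails with their bottoms at z = 60 mm, spaced across the span with a 68 mm gap after the −x post and between neighbouring pickets, with 76 mm left before the +x post.


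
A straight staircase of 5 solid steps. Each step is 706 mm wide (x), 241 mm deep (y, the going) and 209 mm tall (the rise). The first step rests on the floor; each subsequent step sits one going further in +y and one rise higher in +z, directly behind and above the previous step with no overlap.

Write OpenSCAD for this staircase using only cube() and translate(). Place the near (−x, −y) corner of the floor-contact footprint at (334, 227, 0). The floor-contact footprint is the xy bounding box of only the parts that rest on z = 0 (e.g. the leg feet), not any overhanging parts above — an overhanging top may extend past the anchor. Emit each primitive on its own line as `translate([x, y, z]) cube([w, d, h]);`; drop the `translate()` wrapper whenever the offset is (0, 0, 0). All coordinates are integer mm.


translate([334, 227, 0]) cube([706, 241, 209]);
translate([334, 468, 209]) cube([706, 241, 209]);
translate([334, 709, 418]) cube([706, 241, 209]);
translate([334, 950, 627]) cube([706, 241, 209]);
translate([334, 1191, 836]) cube([706, 241, 209]);


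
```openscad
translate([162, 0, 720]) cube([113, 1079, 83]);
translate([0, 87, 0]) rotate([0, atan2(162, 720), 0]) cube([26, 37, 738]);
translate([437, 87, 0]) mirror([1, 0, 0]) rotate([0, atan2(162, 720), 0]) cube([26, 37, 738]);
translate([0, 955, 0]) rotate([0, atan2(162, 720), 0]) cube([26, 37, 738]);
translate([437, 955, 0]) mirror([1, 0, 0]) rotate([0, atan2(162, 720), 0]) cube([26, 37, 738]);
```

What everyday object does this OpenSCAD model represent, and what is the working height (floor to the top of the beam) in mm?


A sawhorse. The overall height is 803 mm.

A beam across two mirrored pairs of raked legs — a sawhorse. The beam's underside is at z = 720 (matching the legs' vertical rise in atan2(162, 720)) and the beam is 83 mm tall, so its top is at 720 + 83 = 803 mm. The raked legs top out at the beam's underside, so that is the highest point.


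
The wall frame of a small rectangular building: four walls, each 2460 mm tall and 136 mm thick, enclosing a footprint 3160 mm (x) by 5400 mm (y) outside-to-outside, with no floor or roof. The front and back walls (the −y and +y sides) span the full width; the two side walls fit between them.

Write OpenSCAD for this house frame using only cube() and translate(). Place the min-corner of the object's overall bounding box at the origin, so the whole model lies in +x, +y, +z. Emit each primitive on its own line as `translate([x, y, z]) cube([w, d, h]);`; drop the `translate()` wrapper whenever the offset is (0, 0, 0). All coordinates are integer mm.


cube([3160, 136, 2460]);
translate([0, 5264, 0]) cube([3160, 136, 2460]);
translate([0, 136, 0]) cube([136, 5128, 2460]);
translate([3024, 136, 0]) cube([136, 5128, 2460]);


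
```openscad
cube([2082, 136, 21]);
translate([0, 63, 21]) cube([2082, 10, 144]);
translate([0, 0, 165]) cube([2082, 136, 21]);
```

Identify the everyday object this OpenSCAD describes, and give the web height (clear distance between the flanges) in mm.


An I-beam. The web height is 144 mm.

Two wide flanges with a thin centred web — an I-beam. Overall 186 mm minus two 21 mm flanges gives a web of 186 − 2·21 = 144 mm.


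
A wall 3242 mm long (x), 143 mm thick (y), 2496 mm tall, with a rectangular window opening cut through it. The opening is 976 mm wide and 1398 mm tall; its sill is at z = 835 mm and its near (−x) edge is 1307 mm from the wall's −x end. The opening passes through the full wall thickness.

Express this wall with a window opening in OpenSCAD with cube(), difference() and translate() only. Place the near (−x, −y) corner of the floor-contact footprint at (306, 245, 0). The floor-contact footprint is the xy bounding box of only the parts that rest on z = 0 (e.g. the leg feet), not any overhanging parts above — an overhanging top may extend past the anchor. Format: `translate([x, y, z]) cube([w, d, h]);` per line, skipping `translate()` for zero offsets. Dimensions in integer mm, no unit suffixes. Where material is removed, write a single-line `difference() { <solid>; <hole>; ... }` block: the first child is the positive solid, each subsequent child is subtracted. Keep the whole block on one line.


difference() { translate([306, 245, 0]) cube([3242, 143, 2496]); translate([1613, 245, 835]) cube([976, 143, 1398]); }


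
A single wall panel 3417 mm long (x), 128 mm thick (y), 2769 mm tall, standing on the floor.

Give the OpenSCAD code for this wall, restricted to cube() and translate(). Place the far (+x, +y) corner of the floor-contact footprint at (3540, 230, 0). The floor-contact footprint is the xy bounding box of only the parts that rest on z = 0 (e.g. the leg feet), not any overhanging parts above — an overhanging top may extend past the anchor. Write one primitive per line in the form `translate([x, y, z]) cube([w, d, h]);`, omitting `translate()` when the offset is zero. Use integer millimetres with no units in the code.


translate([123, 102, 0]) cube([3417, 128, 2769]);


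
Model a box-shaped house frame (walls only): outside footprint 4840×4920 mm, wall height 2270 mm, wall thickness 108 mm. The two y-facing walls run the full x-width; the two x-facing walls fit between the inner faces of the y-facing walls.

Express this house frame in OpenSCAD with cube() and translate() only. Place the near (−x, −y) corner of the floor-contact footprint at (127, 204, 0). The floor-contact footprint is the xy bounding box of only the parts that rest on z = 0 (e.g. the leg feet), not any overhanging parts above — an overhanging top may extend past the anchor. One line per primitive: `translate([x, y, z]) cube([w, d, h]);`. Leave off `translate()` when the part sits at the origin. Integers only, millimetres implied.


translate([127, 204, 0]) cube([4840, 108, 2270]);
translate([127, 5016, 0]) cube([4840, 108, 2270]);
translate([127, 312, 0]) cube([108, 4704, 2270]);
translate([4859, 312, 0]) cube([108, 4704, 2270]);


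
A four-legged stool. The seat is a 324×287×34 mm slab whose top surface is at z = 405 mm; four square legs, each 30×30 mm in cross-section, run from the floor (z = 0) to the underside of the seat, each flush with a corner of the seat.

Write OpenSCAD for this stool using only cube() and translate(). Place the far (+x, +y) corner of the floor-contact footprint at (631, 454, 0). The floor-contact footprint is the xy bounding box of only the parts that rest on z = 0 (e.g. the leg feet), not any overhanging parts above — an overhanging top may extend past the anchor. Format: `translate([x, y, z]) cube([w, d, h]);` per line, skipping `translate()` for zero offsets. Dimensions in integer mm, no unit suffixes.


translate([307, 167, 371]) cube([324, 287, 34]);
translate([307, 167, 0]) cube([30, 30, 371]);
translate([601, 167, 0]) cube([30, 30, 371]);
translate([307, 424, 0]) cube([30, 30, 371]);
translate([601, 424, 0]) cube([30, 30, 371]);


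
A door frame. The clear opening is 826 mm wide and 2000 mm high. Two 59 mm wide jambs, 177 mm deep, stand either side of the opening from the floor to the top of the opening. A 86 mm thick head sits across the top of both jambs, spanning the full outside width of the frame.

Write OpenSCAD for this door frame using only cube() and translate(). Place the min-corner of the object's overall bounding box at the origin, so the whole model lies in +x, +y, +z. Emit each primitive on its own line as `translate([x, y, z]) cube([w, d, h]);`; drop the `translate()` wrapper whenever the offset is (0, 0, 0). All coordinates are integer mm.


cube([59, 177, 2000]);
translate([885, 0, 0]) cube([59, 177, 2000]);
translate([0, 0, 2000]) cube([944, 177, 86]);


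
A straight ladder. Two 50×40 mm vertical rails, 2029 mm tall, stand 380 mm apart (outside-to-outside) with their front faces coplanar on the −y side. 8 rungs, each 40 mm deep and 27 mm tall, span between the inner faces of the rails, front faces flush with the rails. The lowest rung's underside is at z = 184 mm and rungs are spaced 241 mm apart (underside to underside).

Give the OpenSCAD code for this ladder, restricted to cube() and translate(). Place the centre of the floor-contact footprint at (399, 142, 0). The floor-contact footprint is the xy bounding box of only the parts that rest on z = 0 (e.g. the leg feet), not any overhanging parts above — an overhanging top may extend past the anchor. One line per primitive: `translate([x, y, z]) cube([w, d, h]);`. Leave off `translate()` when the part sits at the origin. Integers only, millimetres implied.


translate([209, 122, 0]) cube([50, 40, 2029]);
translate([539, 122, 0]) cube([50, 40, 2029]);
translate([259, 122, 184]) cube([280, 40, 27]);
translate([259, 122, 425]) cube([280, 40, 27]);
translate([259, 122, 666]) cube([280, 40, 27]);
translate([259, 122, 907]) cube([280, 40, 27]);
translate([259, 122, 1148]) cube([280, 40, 27]);
translate([259, 122, 1389]) cube([280, 40, 27]);
translate([259, 122, 1630]) cube([280, 40, 27]);
translate([259, 122, 1871]) cube([280, 40, 27]);


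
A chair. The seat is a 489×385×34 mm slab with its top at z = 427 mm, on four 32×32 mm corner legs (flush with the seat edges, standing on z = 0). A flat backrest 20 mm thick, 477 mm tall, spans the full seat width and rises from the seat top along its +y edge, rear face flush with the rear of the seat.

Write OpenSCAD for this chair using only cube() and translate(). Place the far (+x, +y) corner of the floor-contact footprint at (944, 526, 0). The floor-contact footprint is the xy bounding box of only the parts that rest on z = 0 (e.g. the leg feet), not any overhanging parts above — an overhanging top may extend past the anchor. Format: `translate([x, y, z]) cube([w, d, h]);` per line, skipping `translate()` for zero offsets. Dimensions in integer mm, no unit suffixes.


translate([455, 141, 393]) cube([489, 385, 34]);
translate([455, 141, 0]) cube([32, 32, 393]);
translate([912, 141, 0]) cube([32, 32, 393]);
translate([455, 494, 0]) cube([32, 32, 393]);
translate([912, 494, 0]) cube([32, 32, 393]);
translate([455, 506, 427]) cube([489, 20, 477]);


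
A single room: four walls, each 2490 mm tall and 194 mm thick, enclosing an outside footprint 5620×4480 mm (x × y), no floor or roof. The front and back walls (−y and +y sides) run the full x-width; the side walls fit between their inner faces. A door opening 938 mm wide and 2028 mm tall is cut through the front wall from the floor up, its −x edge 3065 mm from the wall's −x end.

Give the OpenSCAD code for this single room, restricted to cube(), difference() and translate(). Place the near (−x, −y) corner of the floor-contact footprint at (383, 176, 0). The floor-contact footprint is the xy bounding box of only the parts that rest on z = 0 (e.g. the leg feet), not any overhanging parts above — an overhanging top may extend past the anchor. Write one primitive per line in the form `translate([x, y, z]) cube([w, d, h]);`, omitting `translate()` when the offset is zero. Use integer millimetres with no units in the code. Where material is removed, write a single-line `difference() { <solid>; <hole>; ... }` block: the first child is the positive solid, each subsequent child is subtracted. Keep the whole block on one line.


difference() { translate([383, 176, 0]) cube([5620, 194, 2490]); translate([3448, 176, 0]) cube([938, 194, 2028]); }
translate([383, 4462, 0]) cube([5620, 194, 2490]);
translate([383, 370, 0]) cube([194, 4092, 2490]);
translate([5809, 370, 0]) cube([194, 4092, 2490]);


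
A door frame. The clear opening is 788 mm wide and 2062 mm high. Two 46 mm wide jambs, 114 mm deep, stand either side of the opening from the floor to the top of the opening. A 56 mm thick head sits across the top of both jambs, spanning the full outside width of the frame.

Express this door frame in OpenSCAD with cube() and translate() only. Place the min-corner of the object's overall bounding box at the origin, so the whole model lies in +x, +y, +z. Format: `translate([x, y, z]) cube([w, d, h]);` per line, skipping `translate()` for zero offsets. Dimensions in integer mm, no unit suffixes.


cube([46, 114, 2062]);
translate([834, 0, 0]) cube([46, 114, 2062]);
translate([0, 0, 2062]) cube([880, 114, 56]);


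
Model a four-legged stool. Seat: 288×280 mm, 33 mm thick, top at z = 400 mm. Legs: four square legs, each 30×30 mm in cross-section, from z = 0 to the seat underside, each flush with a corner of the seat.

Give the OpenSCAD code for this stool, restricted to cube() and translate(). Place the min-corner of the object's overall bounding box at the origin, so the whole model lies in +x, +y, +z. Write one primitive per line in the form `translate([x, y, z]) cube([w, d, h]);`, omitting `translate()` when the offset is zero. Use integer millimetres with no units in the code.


// leg_h = 400 - 33 = 367
translate([0, 0, 367]) cube([288, 280, 33]);
cube([30, 30, 367]);
translate([258, 0, 0]) cube([30, 30, 367]);
translate([0, 250, 0]) cube([30, 30, 367]);
translate([258, 250, 0]) cube([30, 30, 367]);


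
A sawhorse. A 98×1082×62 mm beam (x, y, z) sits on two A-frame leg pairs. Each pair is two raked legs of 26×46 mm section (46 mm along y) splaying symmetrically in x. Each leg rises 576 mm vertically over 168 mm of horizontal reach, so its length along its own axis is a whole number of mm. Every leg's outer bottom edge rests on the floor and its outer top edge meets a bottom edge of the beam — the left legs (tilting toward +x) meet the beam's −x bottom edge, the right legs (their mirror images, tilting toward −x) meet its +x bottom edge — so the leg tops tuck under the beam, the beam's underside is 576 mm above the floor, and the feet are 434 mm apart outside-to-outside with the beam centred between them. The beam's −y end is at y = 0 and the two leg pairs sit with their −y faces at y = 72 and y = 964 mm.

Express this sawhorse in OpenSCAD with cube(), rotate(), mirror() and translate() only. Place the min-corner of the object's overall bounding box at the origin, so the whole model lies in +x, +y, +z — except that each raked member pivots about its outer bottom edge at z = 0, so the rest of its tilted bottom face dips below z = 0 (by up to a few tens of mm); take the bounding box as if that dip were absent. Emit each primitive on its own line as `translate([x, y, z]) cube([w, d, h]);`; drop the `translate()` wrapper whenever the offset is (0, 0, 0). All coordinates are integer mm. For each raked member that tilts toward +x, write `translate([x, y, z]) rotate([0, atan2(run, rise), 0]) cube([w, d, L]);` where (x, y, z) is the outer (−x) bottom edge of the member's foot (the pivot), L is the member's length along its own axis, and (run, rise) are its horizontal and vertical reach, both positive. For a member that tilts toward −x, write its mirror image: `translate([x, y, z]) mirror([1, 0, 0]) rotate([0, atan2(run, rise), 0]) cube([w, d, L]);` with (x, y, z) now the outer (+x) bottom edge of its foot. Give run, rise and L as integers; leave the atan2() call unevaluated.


translate([168, 0, 576]) cube([98, 1082, 62]);
translate([0, 72, 0]) rotate([0, atan2(168, 576), 0]) cube([26, 46, 600]);
translate([434, 72, 0]) mirror([1, 0, 0]) rotate([0, atan2(168, 576), 0]) cube([26, 46, 600]);
translate([0, 964, 0]) rotate([0, atan2(168, 576), 0]) cube([26, 46, 600]);
translate([434, 964, 0]) mirror([1, 0, 0]) rotate([0, atan2(168, 576), 0]) cube([26, 46, 600]);


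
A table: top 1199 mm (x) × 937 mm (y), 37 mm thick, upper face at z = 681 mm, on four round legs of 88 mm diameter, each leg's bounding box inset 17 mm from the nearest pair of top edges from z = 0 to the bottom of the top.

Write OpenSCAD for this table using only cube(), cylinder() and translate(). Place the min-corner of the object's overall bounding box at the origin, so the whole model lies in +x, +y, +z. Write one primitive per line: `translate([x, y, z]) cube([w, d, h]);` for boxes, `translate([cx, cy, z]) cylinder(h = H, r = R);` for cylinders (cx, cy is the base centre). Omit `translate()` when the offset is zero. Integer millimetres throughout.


translate([0, 0, 644]) cube([1199, 937, 37]);
translate([61, 61, 0]) cylinder(h = 644, r = 44);
translate([1138, 61, 0]) cylinder(h = 644, r = 44);
translate([61, 876, 0]) cylinder(h = 644, r = 44);
translate([1138, 876, 0]) cylinder(h = 644, r = 44);


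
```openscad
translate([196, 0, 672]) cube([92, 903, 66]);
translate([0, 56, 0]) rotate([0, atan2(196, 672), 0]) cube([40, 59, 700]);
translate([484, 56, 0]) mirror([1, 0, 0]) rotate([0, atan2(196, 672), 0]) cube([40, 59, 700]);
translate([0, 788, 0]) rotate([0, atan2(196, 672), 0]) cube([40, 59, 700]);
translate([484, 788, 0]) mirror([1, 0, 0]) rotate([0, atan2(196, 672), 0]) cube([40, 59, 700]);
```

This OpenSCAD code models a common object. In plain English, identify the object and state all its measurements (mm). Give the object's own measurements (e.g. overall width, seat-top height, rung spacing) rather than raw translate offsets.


A sawhorse. A 92×903×66 mm beam (x, y, z) sits on two A-frame leg pairs. Each pair is two raked legs of 40×59 mm section (59 mm along y) splaying symmetrically in x. Each leg rises 672 mm vertically over 196 mm of horizontal reach and is 700 mm long along its own axis. Every leg's outer bottom edge rests on the floor and its outer top edge meets a bottom edge of the beam — the left legs (tilting toward +x) meet the beam's −x bottom edge, the right legs (their mirror images, tilting toward −x) meet its +x bottom edge — so the leg tops tuck under the beam, the beam's underside is 672 mm above the floor, and the feet are 484 mm apart outside-to-outside with the beam centred between them. The two leg pairs are set in 56 mm from either end of the beam.


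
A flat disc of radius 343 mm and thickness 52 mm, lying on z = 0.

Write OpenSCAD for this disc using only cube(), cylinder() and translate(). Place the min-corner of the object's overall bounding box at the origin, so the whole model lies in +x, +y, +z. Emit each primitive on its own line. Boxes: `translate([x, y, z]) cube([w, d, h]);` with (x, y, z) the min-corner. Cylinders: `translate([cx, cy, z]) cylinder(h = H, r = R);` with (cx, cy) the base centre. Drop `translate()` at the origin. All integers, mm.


translate([343, 343, 0]) cylinder(h = 52, r = 343);


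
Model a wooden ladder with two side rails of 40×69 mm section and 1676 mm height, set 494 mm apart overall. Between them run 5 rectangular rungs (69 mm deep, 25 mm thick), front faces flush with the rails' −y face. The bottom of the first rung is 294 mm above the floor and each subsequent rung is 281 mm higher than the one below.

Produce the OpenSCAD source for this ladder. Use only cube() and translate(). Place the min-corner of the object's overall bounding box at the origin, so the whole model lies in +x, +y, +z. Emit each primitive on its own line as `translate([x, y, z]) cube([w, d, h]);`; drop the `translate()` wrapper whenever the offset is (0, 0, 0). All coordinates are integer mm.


cube([40, 69, 1676]);
translate([454, 0, 0]) cube([40, 69, 1676]);
translate([40, 0, 294]) cube([414, 69, 25]);
translate([40, 0, 575]) cube([414, 69, 25]);
translate([40, 0, 856]) cube([414, 69, 25]);
translate([40, 0, 1137]) cube([414, 69, 25]);
translate([40, 0, 1418]) cube([414, 69, 25]);


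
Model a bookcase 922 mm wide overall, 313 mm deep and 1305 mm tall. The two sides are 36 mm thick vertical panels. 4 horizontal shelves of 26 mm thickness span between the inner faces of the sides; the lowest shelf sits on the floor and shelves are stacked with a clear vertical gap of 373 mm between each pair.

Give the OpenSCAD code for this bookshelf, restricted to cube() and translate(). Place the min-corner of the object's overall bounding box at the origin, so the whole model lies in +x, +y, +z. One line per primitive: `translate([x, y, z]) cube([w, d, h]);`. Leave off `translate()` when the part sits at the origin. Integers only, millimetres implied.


cube([36, 313, 1305]);
translate([886, 0, 0]) cube([36, 313, 1305]);
translate([36, 0, 0]) cube([850, 313, 26]);
translate([36, 0, 399]) cube([850, 313, 26]);
translate([36, 0, 798]) cube([850, 313, 26]);
translate([36, 0, 1197]) cube([850, 313, 26]);


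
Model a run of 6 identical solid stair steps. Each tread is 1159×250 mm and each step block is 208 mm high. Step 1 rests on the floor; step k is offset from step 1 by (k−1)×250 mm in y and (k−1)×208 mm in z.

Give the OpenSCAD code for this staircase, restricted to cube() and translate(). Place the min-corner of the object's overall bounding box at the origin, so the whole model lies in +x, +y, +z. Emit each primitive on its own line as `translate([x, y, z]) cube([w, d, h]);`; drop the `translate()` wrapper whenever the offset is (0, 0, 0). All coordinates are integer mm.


cube([1159, 250, 208]);
translate([0, 250, 208]) cube([1159, 250, 208]);
translate([0, 500, 416]) cube([1159, 250, 208]);
translate([0, 750, 624]) cube([1159, 250, 208]);
translate([0, 1000, 832]) cube([1159, 250, 208]);
translate([0, 1250, 1040]) cube([1159, 250, 208]);


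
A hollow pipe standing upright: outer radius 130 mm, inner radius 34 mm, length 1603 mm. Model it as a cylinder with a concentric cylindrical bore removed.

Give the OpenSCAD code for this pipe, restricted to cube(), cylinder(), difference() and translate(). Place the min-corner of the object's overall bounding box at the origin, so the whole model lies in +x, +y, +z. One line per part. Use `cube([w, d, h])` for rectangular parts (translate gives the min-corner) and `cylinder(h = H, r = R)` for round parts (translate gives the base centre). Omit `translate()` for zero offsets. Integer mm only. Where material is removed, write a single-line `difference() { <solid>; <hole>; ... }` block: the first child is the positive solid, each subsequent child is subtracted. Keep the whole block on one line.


difference() { translate([130, 130, 0]) cylinder(h = 1603, r = 130); translate([130, 130, 0]) cylinder(h = 1603, r = 34); }


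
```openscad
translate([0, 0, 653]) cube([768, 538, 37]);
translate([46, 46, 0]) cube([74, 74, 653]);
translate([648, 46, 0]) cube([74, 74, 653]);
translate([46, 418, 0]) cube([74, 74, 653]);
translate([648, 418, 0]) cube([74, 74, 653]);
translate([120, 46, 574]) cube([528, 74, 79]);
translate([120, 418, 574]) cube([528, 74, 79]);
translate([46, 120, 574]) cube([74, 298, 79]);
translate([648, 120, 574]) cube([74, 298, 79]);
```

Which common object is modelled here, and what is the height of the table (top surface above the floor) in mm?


A table. The table height is 690 mm.

A 768×538×37 slab sits at z = 653 on four 74 mm square posts — a table. The top surface is at 653 + 37 = 690 mm.


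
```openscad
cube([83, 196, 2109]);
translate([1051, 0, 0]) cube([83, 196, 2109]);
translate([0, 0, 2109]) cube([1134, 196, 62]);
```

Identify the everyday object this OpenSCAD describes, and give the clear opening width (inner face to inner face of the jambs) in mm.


A door frame. The clear opening width is 968 mm.

Two 2109 mm tall posts with a header on top — a door frame. The left jamb is 83 mm wide at x = 0; the right jamb starts at x = 1051. The clear opening is 1051 − 83 = 968 mm.


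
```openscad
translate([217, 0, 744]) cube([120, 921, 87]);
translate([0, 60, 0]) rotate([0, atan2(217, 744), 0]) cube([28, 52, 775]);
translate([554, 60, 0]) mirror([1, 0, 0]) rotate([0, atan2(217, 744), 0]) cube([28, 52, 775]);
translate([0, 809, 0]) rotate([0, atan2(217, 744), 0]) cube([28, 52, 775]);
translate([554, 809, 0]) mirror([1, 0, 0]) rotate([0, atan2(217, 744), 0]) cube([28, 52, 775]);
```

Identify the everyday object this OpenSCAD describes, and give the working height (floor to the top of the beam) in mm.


A sawhorse. The overall height is 831 mm.

A beam across two mirrored pairs of raked legs — a sawhorse. The beam's underside is at z = 744 (matching the legs' vertical rise in atan2(217, 744)) and the beam is 87 mm tall, so its top is at 744 + 87 = 831 mm. The raked legs top out at the beam's underside, so that is the highest point.


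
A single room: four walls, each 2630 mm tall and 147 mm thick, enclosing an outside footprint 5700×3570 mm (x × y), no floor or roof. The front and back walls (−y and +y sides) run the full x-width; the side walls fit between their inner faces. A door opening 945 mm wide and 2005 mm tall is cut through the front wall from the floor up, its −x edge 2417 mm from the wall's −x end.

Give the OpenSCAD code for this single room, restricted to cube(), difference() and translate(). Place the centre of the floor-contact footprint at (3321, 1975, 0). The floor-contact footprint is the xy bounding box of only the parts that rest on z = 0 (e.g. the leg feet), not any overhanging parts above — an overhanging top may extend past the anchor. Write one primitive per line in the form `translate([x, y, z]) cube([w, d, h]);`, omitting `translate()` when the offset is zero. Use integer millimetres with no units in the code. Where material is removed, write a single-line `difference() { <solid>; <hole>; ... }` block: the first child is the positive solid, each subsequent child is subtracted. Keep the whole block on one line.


difference() { translate([471, 190, 0]) cube([5700, 147, 2630]); translate([2888, 190, 0]) cube([945, 147, 2005]); }
translate([471, 3613, 0]) cube([5700, 147, 2630]);
translate([471, 337, 0]) cube([147, 3276, 2630]);
translate([6024, 337, 0]) cube([147, 3276, 2630]);


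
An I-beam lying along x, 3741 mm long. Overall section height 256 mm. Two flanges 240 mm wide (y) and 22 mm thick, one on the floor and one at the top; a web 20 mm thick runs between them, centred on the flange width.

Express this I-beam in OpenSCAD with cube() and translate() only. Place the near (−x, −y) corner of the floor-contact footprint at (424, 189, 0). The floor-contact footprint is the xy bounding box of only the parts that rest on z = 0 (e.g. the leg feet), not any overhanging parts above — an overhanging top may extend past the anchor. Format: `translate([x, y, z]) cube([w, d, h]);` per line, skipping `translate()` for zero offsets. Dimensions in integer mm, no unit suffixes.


translate([424, 189, 0]) cube([3741, 240, 22]);
translate([424, 299, 22]) cube([3741, 20, 212]);
translate([424, 189, 234]) cube([3741, 240, 22]);


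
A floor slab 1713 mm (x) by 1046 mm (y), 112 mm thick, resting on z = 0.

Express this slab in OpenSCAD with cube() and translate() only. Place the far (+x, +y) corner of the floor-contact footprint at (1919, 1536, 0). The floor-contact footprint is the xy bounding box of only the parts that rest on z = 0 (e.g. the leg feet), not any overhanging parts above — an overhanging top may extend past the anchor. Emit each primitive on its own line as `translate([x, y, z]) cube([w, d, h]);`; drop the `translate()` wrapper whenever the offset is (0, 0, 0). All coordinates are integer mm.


translate([206, 490, 0]) cube([1713, 1046, 112]);


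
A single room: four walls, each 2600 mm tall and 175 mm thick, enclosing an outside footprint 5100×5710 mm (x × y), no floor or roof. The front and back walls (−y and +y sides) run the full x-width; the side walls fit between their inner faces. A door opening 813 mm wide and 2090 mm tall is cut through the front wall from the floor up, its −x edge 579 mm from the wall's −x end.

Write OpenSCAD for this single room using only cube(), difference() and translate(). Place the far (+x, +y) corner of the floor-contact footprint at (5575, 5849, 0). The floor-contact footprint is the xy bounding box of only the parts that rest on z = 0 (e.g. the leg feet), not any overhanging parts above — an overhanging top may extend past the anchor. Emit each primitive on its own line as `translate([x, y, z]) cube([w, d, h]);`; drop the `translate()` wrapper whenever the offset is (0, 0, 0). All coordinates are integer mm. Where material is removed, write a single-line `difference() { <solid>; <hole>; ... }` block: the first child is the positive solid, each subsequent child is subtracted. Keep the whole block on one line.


difference() { translate([475, 139, 0]) cube([5100, 175, 2600]); translate([1054, 139, 0]) cube([813, 175, 2090]); }
translate([475, 5674, 0]) cube([5100, 175, 2600]);
translate([475, 314, 0]) cube([175, 5360, 2600]);
translate([5400, 314, 0]) cube([175, 5360, 2600]);


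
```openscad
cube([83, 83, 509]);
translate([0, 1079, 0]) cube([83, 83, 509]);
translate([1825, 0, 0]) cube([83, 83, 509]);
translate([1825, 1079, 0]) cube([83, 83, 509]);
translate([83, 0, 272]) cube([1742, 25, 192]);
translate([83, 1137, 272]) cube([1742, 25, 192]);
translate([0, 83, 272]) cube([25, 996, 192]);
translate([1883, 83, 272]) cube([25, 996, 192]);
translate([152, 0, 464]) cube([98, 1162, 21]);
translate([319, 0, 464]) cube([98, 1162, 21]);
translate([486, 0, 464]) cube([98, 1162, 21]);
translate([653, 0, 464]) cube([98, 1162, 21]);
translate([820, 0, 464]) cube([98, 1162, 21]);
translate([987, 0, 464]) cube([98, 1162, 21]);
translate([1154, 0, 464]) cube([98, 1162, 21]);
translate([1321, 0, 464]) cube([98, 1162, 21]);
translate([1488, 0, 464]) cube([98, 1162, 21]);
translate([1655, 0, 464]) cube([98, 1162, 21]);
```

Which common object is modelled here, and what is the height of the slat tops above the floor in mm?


A bed frame. The slat-top height is 485 mm.

Four posts, four rails, and a row of slats — a bed frame. Slats sit on the rails at z = 272 + 192 = 464; with slat thickness 21, the top is 485 mm.


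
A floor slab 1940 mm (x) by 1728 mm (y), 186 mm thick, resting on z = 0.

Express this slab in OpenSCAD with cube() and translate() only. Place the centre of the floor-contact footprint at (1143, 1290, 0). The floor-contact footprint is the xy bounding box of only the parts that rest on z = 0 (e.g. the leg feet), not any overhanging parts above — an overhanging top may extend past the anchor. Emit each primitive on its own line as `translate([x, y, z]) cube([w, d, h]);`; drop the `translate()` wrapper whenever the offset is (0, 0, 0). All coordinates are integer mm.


translate([173, 426, 0]) cube([1940, 1728, 186]);


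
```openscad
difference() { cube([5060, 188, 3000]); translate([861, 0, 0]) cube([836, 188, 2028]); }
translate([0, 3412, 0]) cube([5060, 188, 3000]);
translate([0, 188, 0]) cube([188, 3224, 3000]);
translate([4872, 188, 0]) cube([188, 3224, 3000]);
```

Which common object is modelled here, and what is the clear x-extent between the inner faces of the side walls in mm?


A single room. The interior width is 4684 mm.

Four walls enclosing a rectangle with a door in the front wall — a room. Outside width 5060 minus two 188 mm walls gives 4684 mm.


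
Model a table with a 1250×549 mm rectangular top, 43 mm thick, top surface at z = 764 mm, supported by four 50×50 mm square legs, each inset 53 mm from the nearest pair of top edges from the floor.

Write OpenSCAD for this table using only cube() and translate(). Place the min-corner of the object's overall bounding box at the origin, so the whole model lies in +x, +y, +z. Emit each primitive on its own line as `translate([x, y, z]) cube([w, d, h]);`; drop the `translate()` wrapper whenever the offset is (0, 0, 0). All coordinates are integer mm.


// leg_h = 764 - 43 = 721
translate([0, 0, 721]) cube([1250, 549, 43]);
translate([53, 53, 0]) cube([50, 50, 721]);
translate([1147, 53, 0]) cube([50, 50, 721]);
translate([53, 446, 0]) cube([50, 50, 721]);
translate([1147, 446, 0]) cube([50, 50, 721]);


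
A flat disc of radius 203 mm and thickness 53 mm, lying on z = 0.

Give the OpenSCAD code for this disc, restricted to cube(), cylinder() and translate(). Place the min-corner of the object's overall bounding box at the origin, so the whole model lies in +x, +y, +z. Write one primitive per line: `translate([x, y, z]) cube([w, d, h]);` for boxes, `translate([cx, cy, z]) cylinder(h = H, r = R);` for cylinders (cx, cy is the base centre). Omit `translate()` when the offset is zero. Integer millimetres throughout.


translate([203, 203, 0]) cylinder(h = 53, r = 203);


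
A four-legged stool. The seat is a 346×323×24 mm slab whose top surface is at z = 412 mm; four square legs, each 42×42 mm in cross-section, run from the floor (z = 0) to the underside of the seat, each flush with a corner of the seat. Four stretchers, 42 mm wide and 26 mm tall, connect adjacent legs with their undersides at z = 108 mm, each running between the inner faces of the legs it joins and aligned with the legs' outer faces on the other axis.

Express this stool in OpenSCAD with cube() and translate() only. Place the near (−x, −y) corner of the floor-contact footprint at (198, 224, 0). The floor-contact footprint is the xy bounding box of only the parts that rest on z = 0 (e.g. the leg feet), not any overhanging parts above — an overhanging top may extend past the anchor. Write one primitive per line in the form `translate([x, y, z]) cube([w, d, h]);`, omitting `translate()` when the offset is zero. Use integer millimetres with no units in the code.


// leg_h = 412 - 24 = 388
// stretcher span = 346 - 2*42 = 262
translate([198, 224, 388]) cube([346, 323, 24]);
translate([198, 224, 0]) cube([42, 42, 388]);
translate([502, 224, 0]) cube([42, 42, 388]);
translate([198, 505, 0]) cube([42, 42, 388]);
translate([502, 505, 0]) cube([42, 42, 388]);
translate([240, 224, 108]) cube([262, 42, 26]);
translate([240, 505, 108]) cube([262, 42, 26]);
translate([198, 266, 108]) cube([42, 239, 26]);
translate([502, 266, 108]) cube([42, 239, 26]);


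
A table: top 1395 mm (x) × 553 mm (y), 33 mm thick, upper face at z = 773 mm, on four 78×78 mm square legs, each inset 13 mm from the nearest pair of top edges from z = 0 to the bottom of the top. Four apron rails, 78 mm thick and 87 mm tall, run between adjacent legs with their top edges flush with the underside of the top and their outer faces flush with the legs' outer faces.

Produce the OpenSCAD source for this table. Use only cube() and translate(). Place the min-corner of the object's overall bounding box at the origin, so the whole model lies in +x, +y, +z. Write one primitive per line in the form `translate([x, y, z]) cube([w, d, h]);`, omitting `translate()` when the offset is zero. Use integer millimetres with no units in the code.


translate([0, 0, 740]) cube([1395, 553, 33]);
translate([13, 13, 0]) cube([78, 78, 740]);
translate([1304, 13, 0]) cube([78, 78, 740]);
translate([13, 462, 0]) cube([78, 78, 740]);
translate([1304, 462, 0]) cube([78, 78, 740]);
translate([91, 13, 653]) cube([1213, 78, 87]);
translate([91, 462, 653]) cube([1213, 78, 87]);
translate([13, 91, 653]) cube([78, 371, 87]);
translate([1304, 91, 653]) cube([78, 371, 87]);
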